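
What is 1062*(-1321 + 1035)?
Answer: -303732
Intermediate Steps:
1062*(-1321 + 1035) = 1062*(-286) = -303732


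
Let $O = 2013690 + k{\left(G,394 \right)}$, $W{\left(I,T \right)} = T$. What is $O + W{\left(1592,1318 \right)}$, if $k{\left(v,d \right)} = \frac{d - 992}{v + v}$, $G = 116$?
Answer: $\frac{233740629}{116} \approx 2.015 \cdot 10^{6}$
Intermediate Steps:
$k{\left(v,d \right)} = \frac{-992 + d}{2 v}$
$O = \frac{233587741}{116}$ ($O = 2013690 + \frac{-992 + 394}{2 \cdot 116} = 2013690 + \frac{1}{2} \cdot \frac{1}{116} \left(-598\right) = 2013690 - \frac{299}{116} = \frac{233587741}{116} \approx 2.0137 \cdot 10^{6}$)
$O + W{\left(1592,1318 \right)} = \frac{233587741}{116} + 1318 = \frac{233740629}{116}$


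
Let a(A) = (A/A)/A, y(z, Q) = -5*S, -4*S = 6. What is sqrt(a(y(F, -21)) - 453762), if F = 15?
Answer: 2*I*sqrt(25524105)/15 ≈ 673.62*I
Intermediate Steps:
S = -3/2 (S = -1/4*6 = -3/2 ≈ -1.5000)
y(z, Q) = 15/2 (y(z, Q) = -5*(-3/2) = 15/2)
a(A) = 1/A
sqrt(a(y(F, -21)) - 453762) = sqrt(1/(15/2) - 453762) = sqrt(2/15 - 453762) = sqrt(-6806428/15) = 2*I*sqrt(25524105)/15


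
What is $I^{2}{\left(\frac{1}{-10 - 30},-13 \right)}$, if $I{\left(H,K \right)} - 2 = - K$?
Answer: $225$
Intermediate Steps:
$I{\left(H,K \right)} = 2 - K$
$I^{2}{\left(\frac{1}{-10 - 30},-13 \right)} = \left(2 - -13\right)^{2} = \left(2 + 13\right)^{2} = 15^{2} = 225$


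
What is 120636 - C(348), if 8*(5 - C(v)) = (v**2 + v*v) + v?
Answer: 301901/2 ≈ 1.5095e+5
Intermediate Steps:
C(v) = 5 - v**2/4 - v/8 (C(v) = 5 - ((v**2 + v*v) + v)/8 = 5 - ((v**2 + v**2) + v)/8 = 5 - (2*v**2 + v)/8 = 5 - (v + 2*v**2)/8 = 5 + (-v**2/4 - v/8) = 5 - v**2/4 - v/8)
120636 - C(348) = 120636 - (5 - 1/4*348**2 - 1/8*348) = 120636 - (5 - 1/4*121104 - 87/2) = 120636 - (5 - 30276 - 87/2) = 120636 - 1*(-60629/2) = 120636 + 60629/2 = 301901/2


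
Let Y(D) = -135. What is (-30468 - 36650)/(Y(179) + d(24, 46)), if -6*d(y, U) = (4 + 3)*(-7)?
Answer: 402708/761 ≈ 529.18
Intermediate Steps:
d(y, U) = 49/6 (d(y, U) = -(4 + 3)*(-7)/6 = -7*(-7)/6 = -1/6*(-49) = 49/6)
(-30468 - 36650)/(Y(179) + d(24, 46)) = (-30468 - 36650)/(-135 + 49/6) = -67118/(-761/6) = -67118*(-6/761) = 402708/761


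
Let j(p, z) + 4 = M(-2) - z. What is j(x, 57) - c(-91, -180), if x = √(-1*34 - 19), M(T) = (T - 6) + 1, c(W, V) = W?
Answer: 23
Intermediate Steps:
M(T) = -5 + T (M(T) = (-6 + T) + 1 = -5 + T)
x = I*√53 (x = √(-34 - 19) = √(-53) = I*√53 ≈ 7.2801*I)
j(p, z) = -11 - z (j(p, z) = -4 + ((-5 - 2) - z) = -4 + (-7 - z) = -11 - z)
j(x, 57) - c(-91, -180) = (-11 - 1*57) - 1*(-91) = (-11 - 57) + 91 = -68 + 91 = 23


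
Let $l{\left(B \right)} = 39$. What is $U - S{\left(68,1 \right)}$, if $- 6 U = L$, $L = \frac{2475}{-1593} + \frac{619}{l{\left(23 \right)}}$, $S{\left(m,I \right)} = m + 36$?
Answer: $- \frac{244795}{2301} \approx -106.39$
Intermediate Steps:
$S{\left(m,I \right)} = 36 + m$
$L = \frac{10982}{767}$ ($L = \frac{2475}{-1593} + \frac{619}{39} = 2475 \left(- \frac{1}{1593}\right) + 619 \cdot \frac{1}{39} = - \frac{275}{177} + \frac{619}{39} = \frac{10982}{767} \approx 14.318$)
$U = - \frac{5491}{2301}$ ($U = \left(- \frac{1}{6}\right) \frac{10982}{767} = - \frac{5491}{2301} \approx -2.3864$)
$U - S{\left(68,1 \right)} = - \frac{5491}{2301} - \left(36 + 68\right) = - \frac{5491}{2301} - 104 = - \frac{244795}{2301}$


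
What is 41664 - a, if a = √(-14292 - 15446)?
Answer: 41664 - I*√29738 ≈ 41664.0 - 172.45*I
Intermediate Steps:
a = I*√29738 (a = √(-29738) = I*√29738 ≈ 172.45*I)
41664 - a = 41664 - I*√29738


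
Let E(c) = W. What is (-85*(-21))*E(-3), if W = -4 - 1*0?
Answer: -7140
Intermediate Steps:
W = -4 (W = -4 + 0 = -4)
E(c) = -4
(-85*(-21))*E(-3) = -85*(-21)*(-4) = 1785*(-4) = -7140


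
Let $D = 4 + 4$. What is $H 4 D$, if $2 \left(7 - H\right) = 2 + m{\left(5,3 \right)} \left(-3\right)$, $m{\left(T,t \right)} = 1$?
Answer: $240$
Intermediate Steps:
$D = 8$
$H = \frac{15}{2}$ ($H = 7 - \frac{2 + 1 \left(-3\right)}{2} = 7 - \frac{2 - 3}{2} = 7 - - \frac{1}{2} = 7 + \frac{1}{2} = \frac{15}{2} \approx 7.5$)
$H 4 D = \frac{15 \cdot 4 \cdot 8}{2} = \frac{15}{2} \cdot 32 = 240$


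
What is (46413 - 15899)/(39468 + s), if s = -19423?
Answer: 1606/1055 ≈ 1.5223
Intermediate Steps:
(46413 - 15899)/(39468 + s) = (46413 - 15899)/(39468 - 19423) = 30514/20045 = 30514*(1/20045) = 1606/1055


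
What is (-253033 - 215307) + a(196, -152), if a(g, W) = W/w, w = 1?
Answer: -468492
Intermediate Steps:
a(g, W) = W (a(g, W) = W/1 = W*1 = W)
(-253033 - 215307) + a(196, -152) = (-253033 - 215307) - 152 = -468340 - 152 = -468492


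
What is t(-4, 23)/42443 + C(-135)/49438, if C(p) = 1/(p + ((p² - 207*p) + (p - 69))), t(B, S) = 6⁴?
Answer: 2936467741931/96167051365254 ≈ 0.030535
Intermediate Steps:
t(B, S) = 1296
C(p) = 1/(-69 + p² - 205*p) (C(p) = 1/(p + ((p² - 207*p) + (-69 + p))) = 1/(p + (-69 + p² - 206*p)) = 1/(-69 + p² - 205*p))
t(-4, 23)/42443 + C(-135)/49438 = 1296/42443 + 1/(-69 + (-135)² - 205*(-135)*49438) = 1296*(1/42443) + (1/49438)/(-69 + 18225 + 27675) = 1296/42443 + (1/49438)/45831 = 1296/42443 + (1/45831)*(1/49438) = 1296/42443 + 1/2265792978 = 2936467741931/96167051365254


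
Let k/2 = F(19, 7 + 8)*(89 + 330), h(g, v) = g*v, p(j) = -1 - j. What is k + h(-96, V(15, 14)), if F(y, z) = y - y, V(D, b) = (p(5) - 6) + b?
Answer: -192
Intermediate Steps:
V(D, b) = -12 + b (V(D, b) = ((-1 - 1*5) - 6) + b = ((-1 - 5) - 6) + b = (-6 - 6) + b = -12 + b)
F(y, z) = 0
k = 0 (k = 2*(0*(89 + 330)) = 2*(0*419) = 2*0 = 0)
k + h(-96, V(15, 14)) = 0 - 96*(-12 + 14) = 0 - 96*2 = 0 - 192 = -192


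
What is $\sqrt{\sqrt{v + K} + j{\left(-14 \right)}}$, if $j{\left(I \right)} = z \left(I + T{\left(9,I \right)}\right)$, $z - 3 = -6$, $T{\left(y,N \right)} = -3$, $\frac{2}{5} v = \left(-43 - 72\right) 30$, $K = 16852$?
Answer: $\sqrt{51 + \sqrt{8227}} \approx 11.904$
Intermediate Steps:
$v = -8625$ ($v = \frac{5 \left(-43 - 72\right) 30}{2} = \frac{5 \left(\left(-115\right) 30\right)}{2} = \frac{5}{2} \left(-3450\right) = -8625$)
$z = -3$ ($z = 3 - 6 = -3$)
$j{\left(I \right)} = 9 - 3 I$ ($j{\left(I \right)} = - 3 \left(I - 3\right) = - 3 \left(-3 + I\right) = 9 - 3 I$)
$\sqrt{\sqrt{v + K} + j{\left(-14 \right)}} = \sqrt{\sqrt{-8625 + 16852} + \left(9 - -42\right)} = \sqrt{\sqrt{8227} + \left(9 + 42\right)} = \sqrt{\sqrt{8227} + 51} = \sqrt{51 + \sqrt{8227}}$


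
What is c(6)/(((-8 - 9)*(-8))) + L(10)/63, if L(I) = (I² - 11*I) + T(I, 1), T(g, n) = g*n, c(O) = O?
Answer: 3/68 ≈ 0.044118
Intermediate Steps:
L(I) = I² - 10*I (L(I) = (I² - 11*I) + I*1 = (I² - 11*I) + I = I² - 10*I)
c(6)/(((-8 - 9)*(-8))) + L(10)/63 = 6/(((-8 - 9)*(-8))) + (10*(-10 + 10))/63 = 6/((-17*(-8))) + (10*0)*(1/63) = 6/136 + 0*(1/63) = 6*(1/136) + 0 = 3/68 + 0 = 3/68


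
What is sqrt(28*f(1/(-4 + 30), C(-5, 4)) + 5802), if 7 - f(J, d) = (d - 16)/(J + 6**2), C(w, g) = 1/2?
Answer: sqrt(5276631170)/937 ≈ 77.524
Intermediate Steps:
C(w, g) = 1/2
f(J, d) = 7 - (-16 + d)/(36 + J) (f(J, d) = 7 - (d - 16)/(J + 6**2) = 7 - (-16 + d)/(J + 36) = 7 - (-16 + d)/(36 + J))
sqrt(28*f(1/(-4 + 30), C(-5, 4)) + 5802) = sqrt(28*((268 - 1*1/2 + 7/(-4 + 30))/(36 + 1/(-4 + 30))) + 5802) = sqrt(28*((268 - 1/2 + 7/26)/(36 + 1/26)) + 5802) = sqrt(28*((268 - 1/2 + 7*(1/26))/(36 + 1/26)) + 5802) = sqrt(28*((268 - 1/2 + 7/26)/(937/26)) + 5802) = sqrt(28*((26/937)*(3481/13)) + 5802) = sqrt(28*(6962/937) + 5802) = sqrt(194936/937 + 5802) = sqrt(5631410/937) = sqrt(5276631170)/937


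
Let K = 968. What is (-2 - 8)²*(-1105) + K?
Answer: -109532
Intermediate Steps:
(-2 - 8)²*(-1105) + K = (-2 - 8)²*(-1105) + 968 = (-10)²*(-1105) + 968 = 100*(-1105) + 968 = -110500 + 968 = -109532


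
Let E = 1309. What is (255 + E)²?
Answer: 2446096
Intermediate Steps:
(255 + E)² = (255 + 1309)² = 1564² = 2446096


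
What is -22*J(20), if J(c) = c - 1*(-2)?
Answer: -484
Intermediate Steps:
J(c) = 2 + c (J(c) = c + 2 = 2 + c)
-22*J(20) = -22*(2 + 20) = -22*22 = -484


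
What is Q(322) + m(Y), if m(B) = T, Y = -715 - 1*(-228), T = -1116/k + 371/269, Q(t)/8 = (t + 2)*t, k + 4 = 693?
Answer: 154690002199/185341 ≈ 8.3462e+5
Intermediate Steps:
k = 689 (k = -4 + 693 = 689)
Q(t) = 8*t*(2 + t) (Q(t) = 8*((t + 2)*t) = 8*((2 + t)*t) = 8*(t*(2 + t)) = 8*t*(2 + t))
T = -44585/185341 (T = -1116/689 + 371/269 = -44585/185341 ≈ -0.24056)
Y = -487 (Y = -715 + 228 = -487)
m(B) = -44585/185341
Q(322) + m(Y) = 8*322*(2 + 322) - 44585/185341 = 8*322*324 - 44585/185341 = 834624 - 44585/185341 = 154690002199/185341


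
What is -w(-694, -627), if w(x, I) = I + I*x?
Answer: -434511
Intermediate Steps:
-w(-694, -627) = -(-627)*(1 - 694) = -(-627)*(-693) = -1*434511 = -434511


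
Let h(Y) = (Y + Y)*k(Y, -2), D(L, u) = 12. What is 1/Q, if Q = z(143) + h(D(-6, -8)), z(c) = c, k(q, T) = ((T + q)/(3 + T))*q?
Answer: 1/3023 ≈ 0.00033080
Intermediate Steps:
k(q, T) = q*(T + q)/(3 + T) (k(q, T) = ((T + q)/(3 + T))*q = q*(T + q)/(3 + T))
h(Y) = 2*Y²*(-2 + Y) (h(Y) = (Y + Y)*(Y*(-2 + Y)/(3 - 2)) = (2*Y)*(Y*(-2 + Y)/1) = (2*Y)*(Y*1*(-2 + Y)) = (2*Y)*(Y*(-2 + Y)) = 2*Y²*(-2 + Y))
Q = 3023 (Q = 143 + 2*12²*(-2 + 12) = 143 + 2*144*10 = 143 + 2880 = 3023)
1/Q = 1/3023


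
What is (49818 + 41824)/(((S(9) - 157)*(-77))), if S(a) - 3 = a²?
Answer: 91642/5621 ≈ 16.303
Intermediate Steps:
S(a) = 3 + a²
(49818 + 41824)/(((S(9) - 157)*(-77))) = (49818 + 41824)/((((3 + 9²) - 157)*(-77))) = 91642/((((3 + 81) - 157)*(-77))) = 91642/(((84 - 157)*(-77))) = 91642/((-73*(-77))) = 91642/5621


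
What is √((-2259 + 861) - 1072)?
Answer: I*√2470 ≈ 49.699*I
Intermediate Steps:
√((-2259 + 861) - 1072) = √(-1398 - 1072) = √(-2470) = I*√2470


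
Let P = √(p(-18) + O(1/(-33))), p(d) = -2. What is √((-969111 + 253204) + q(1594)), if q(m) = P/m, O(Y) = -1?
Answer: √(-1819002278252 + 1594*I*√3)/1594 ≈ 6.4212e-7 + 846.11*I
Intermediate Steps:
P = I*√3 (P = √(-2 - 1) = √(-3) = I*√3 ≈ 1.732*I)
q(m) = I*√3/m (q(m) = (I*√3)/m = I*√3/m)
√((-969111 + 253204) + q(1594)) = √((-969111 + 253204) + I*√3/1594) = √(-715907 + I*√3*(1/1594)) = √(-715907 + I*√3/1594)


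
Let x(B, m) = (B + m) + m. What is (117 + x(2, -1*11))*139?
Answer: 13483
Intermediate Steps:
x(B, m) = B + 2*m
(117 + x(2, -1*11))*139 = (117 + (2 + 2*(-1*11)))*139 = (117 + (2 + 2*(-11)))*139 = (117 + (2 - 22))*139 = (117 - 20)*139 = 97*139 = 13483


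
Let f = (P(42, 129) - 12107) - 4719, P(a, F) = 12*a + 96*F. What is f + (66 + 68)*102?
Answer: 9730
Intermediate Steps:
f = -3938 (f = ((12*42 + 96*129) - 12107) - 4719 = ((504 + 12384) - 12107) - 4719 = (12888 - 12107) - 4719 = 781 - 4719 = -3938)
f + (66 + 68)*102 = -3938 + (66 + 68)*102 = -3938 + 134*102 = -3938 + 13668 = 9730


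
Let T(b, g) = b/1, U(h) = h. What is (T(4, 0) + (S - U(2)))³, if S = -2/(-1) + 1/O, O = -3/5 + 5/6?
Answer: 195112/343 ≈ 568.84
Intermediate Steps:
O = 7/30 (O = -3*⅕ + 5*(⅙) = -⅗ + ⅚ = 7/30 ≈ 0.23333)
S = 44/7 (S = -2/(-1) + 1/(7/30) = -2*(-1) + 1*(30/7) = 2 + 30/7 = 44/7 ≈ 6.2857)
T(b, g) = b (T(b, g) = b*1 = b)
(T(4, 0) + (S - U(2)))³ = (4 + (44/7 - 1*2))³ = (4 + (44/7 - 2))³ = (4 + 30/7)³ = (58/7)³ = 195112/343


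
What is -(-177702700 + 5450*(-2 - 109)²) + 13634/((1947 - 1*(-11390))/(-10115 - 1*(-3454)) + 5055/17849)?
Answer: 11296668029129337/102190379 ≈ 1.1055e+8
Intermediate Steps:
-(-177702700 + 5450*(-2 - 109)²) + 13634/((1947 - 1*(-11390))/(-10115 - 1*(-3454)) + 5055/17849) = -5450/(1/((-111)² - 32606)) + 13634/((1947 + 11390)/(-10115 + 3454) + 5055*(1/17849)) = -5450/(1/(12321 - 32606)) + 13634/(13337/(-6661) + 5055/17849) = -5450/(1/(-20285)) + 13634/(13337*(-1/6661) + 5055/17849) = -5450/(-1/20285) + 13634/(-13337/6661 + 5055/17849) = -5450*(-20285) + 13634/(-204380758/118892189) = 110553250 + 13634*(-118892189/204380758) = 110553250 - 810488052413/102190379 = 11296668029129337/102190379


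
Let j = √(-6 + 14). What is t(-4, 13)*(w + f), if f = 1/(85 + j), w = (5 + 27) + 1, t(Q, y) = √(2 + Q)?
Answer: -4*I/7217 + 238246*I*√2/7217 ≈ 46.685*I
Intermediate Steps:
j = 2*√2 (j = √8 = 2*√2 ≈ 2.8284)
w = 33 (w = 32 + 1 = 33)
f = 1/(85 + 2*√2) ≈ 0.011386
t(-4, 13)*(w + f) = √(2 - 4)*(33 + (85/7217 - 2*√2/7217)) = √(-2)*(238246/7217 - 2*√2/7217) = (I*√2)*(238246/7217 - 2*√2/7217) = I*√2*(238246/7217 - 2*√2/7217)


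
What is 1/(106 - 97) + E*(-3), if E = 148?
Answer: -3995/9 ≈ -443.89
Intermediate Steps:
1/(106 - 97) + E*(-3) = 1/(106 - 97) + 148*(-3) = 1/9 - 444 = ⅑ - 444 = -3995/9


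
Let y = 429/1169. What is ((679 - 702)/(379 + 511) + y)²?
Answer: 125970335929/1082452968100 ≈ 0.11637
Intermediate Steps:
y = 429/1169 (y = 429*(1/1169) = 429/1169 ≈ 0.36698)
((679 - 702)/(379 + 511) + y)² = ((679 - 702)/(379 + 511) + 429/1169)² = (-23/890 + 429/1169)² = (354923/1040410)² = 125970335929/1082452968100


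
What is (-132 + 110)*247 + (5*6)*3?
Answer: -5344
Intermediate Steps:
(-132 + 110)*247 + (5*6)*3 = -22*247 + 30*3 = -5434 + 90 = -5344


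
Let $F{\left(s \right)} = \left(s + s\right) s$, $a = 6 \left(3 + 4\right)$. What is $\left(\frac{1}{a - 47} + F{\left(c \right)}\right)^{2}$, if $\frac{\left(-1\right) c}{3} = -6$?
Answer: $\frac{10491121}{25} \approx 4.1965 \cdot 10^{5}$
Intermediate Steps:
$c = 18$ ($c = \left(-3\right) \left(-6\right) = 18$)
$a = 42$ ($a = 6 \cdot 7 = 42$)
$F{\left(s \right)} = 2 s^{2}$ ($F{\left(s \right)} = 2 s s = 2 s^{2}$)
$\left(\frac{1}{a - 47} + F{\left(c \right)}\right)^{2} = \left(\frac{1}{42 - 47} + 2 \cdot 18^{2}\right)^{2} = \left(\frac{1}{-5} + 2 \cdot 324\right)^{2} = \left(- \frac{1}{5} + 648\right)^{2} = \left(\frac{3239}{5}\right)^{2} = \frac{10491121}{25}$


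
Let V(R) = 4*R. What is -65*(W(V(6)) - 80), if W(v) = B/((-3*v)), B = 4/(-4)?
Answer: 374335/72 ≈ 5199.1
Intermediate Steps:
B = -1 (B = 4*(-1/4) = -1)
W(v) = 1/(3*v) (W(v) = -1/((-3*v)) = -(-1)/(3*v) = 1/(3*v))
-65*(W(V(6)) - 80) = -65*(1/(3*((4*6))) - 80) = -65*((1/3)/24 - 80) = -65*((1/3)*(1/24) - 80) = -65*(1/72 - 80) = -65*(-5759/72) = 374335/72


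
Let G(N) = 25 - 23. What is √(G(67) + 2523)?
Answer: 5*√101 ≈ 50.249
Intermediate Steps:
G(N) = 2
√(G(67) + 2523) = √(2 + 2523) = √2525 = 5*√101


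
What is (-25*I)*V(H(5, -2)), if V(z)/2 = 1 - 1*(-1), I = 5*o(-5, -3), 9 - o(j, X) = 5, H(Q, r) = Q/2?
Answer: -2000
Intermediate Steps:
H(Q, r) = Q/2 (H(Q, r) = Q*(1/2) = Q/2)
o(j, X) = 4 (o(j, X) = 9 - 1*5 = 9 - 5 = 4)
I = 20 (I = 5*4 = 20)
V(z) = 4 (V(z) = 2*(1 - 1*(-1)) = 2*(1 + 1) = 2*2 = 4)
(-25*I)*V(H(5, -2)) = -25*20*4 = -500*4 = -2000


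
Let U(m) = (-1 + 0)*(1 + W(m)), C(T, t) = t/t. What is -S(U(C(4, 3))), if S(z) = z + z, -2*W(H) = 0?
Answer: 2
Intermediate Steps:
W(H) = 0 (W(H) = -½*0 = 0)
C(T, t) = 1
U(m) = -1 (U(m) = (-1 + 0)*(1 + 0) = -1*1 = -1)
S(z) = 2*z
-S(U(C(4, 3))) = -2*(-1) = -1*(-2) = 2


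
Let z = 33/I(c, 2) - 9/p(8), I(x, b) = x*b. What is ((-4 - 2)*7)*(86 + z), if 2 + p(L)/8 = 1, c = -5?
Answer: -70413/20 ≈ -3520.6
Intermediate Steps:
p(L) = -8 (p(L) = -16 + 8*1 = -16 + 8 = -8)
I(x, b) = b*x
z = -87/40 (z = 33/((2*(-5))) - 9/(-8) = 33/(-10) - 9*(-⅛) = 33*(-⅒) + 9/8 = -33/10 + 9/8 = -87/40 ≈ -2.1750)
((-4 - 2)*7)*(86 + z) = ((-4 - 2)*7)*(86 - 87/40) = -6*7*(3353/40) = -42*3353/40 = -70413/20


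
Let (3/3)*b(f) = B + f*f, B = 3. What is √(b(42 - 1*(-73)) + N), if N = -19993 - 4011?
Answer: 2*I*√2694 ≈ 103.81*I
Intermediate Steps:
b(f) = 3 + f² (b(f) = 3 + f*f = 3 + f²)
N = -24004
√(b(42 - 1*(-73)) + N) = √((3 + (42 - 1*(-73))²) - 24004) = √((3 + (42 + 73)²) - 24004) = √((3 + 115²) - 24004) = √((3 + 13225) - 24004) = √(13228 - 24004) = √(-10776) = 2*I*√2694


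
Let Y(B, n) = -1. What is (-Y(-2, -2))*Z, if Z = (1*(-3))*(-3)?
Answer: 9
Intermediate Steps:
Z = 9 (Z = -3*(-3) = 9)
(-Y(-2, -2))*Z = -1*(-1)*9 = 1*9 = 9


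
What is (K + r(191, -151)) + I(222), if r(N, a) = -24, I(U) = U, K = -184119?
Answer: -183921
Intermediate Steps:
(K + r(191, -151)) + I(222) = (-184119 - 24) + 222 = -184143 + 222 = -183921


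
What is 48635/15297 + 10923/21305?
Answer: 1203257806/325902585 ≈ 3.6921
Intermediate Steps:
48635/15297 + 10923/21305 = 1203257806/325902585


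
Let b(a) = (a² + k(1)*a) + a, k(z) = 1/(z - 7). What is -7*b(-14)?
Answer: -3871/3 ≈ -1290.3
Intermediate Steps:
k(z) = 1/(-7 + z)
b(a) = a² + 5*a/6 (b(a) = (a² + a/(-7 + 1)) + a = (a² + a/(-6)) + a = (a² - a/6) + a = a² + 5*a/6)
-7*b(-14) = -7*(-14)*(5 + 6*(-14))/6 = -7*(-14)*(5 - 84)/6 = -7*(-14)*(-79)/6 = -7*553/3 = -3871/3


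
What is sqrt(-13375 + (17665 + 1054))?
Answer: 4*sqrt(334) ≈ 73.103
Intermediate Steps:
sqrt(-13375 + (17665 + 1054)) = sqrt(-13375 + 18719) = sqrt(5344) = 4*sqrt(334)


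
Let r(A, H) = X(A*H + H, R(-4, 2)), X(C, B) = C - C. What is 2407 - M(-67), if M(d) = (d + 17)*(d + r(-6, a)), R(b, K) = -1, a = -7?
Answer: -943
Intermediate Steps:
X(C, B) = 0
r(A, H) = 0
M(d) = d*(17 + d) (M(d) = (d + 17)*(d + 0) = (17 + d)*d = d*(17 + d))
2407 - M(-67) = 2407 - (-67)*(17 - 67) = 2407 - (-67)*(-50) = 2407 - 1*3350 = 2407 - 3350 = -943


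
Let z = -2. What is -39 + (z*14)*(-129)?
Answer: 3573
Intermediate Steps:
-39 + (z*14)*(-129) = -39 - 2*14*(-129) = -39 - 28*(-129) = -39 + 3612 = 3573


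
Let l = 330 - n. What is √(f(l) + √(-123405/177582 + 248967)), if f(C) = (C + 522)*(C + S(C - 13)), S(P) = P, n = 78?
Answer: √(1331612395287624 + 59194*√872360414740822)/59194 ≈ 616.87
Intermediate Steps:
l = 252 (l = 330 - 1*78 = 330 - 78 = 252)
f(C) = (-13 + 2*C)*(522 + C) (f(C) = (C + 522)*(C + (C - 13)) = (522 + C)*(C + (-13 + C)) = (522 + C)*(-13 + 2*C) = (-13 + 2*C)*(522 + C))
√(f(l) + √(-123405/177582 + 248967)) = √((-6786 + 2*252² + 1031*252) + √(-123405/177582 + 248967)) = √((-6786 + 2*63504 + 259812) + √(-123405*1/177582 + 248967)) = √((-6786 + 127008 + 259812) + √(-41135/59194 + 248967)) = √(380034 + √(14737311463/59194)) = √(380034 + √872360414740822/59194)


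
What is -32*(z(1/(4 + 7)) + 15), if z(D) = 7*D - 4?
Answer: -4096/11 ≈ -372.36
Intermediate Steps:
z(D) = -4 + 7*D
-32*(z(1/(4 + 7)) + 15) = -32*((-4 + 7/(4 + 7)) + 15) = -32*((-4 + 7/11) + 15) = -32*(-37/11 + 15) = -32*128/11 = -4096/11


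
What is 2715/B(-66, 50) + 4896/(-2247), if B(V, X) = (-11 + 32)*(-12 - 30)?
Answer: -165379/31458 ≈ -5.2571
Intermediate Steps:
B(V, X) = -882 (B(V, X) = 21*(-42) = -882)
2715/B(-66, 50) + 4896/(-2247) = 2715/(-882) + 4896/(-2247) = 2715*(-1/882) + 4896*(-1/2247) = -905/294 - 1632/749 = -165379/31458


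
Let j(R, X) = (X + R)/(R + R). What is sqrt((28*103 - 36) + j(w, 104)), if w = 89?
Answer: sqrt(90270386)/178 ≈ 53.377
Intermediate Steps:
j(R, X) = (R + X)/(2*R) (j(R, X) = (R + X)/((2*R)) = (R + X)*(1/(2*R)) = (R + X)/(2*R))
sqrt((28*103 - 36) + j(w, 104)) = sqrt((28*103 - 36) + (1/2)*(89 + 104)/89) = sqrt((2884 - 36) + (1/2)*(1/89)*193) = sqrt(2848 + 193/178) = sqrt(507137/178) = sqrt(90270386)/178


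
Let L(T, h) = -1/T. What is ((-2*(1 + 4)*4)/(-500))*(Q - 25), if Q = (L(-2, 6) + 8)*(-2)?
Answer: -84/25 ≈ -3.3600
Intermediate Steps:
Q = -17 (Q = (-1/(-2) + 8)*(-2) = (-1*(-½) + 8)*(-2) = (½ + 8)*(-2) = (17/2)*(-2) = -17)
((-2*(1 + 4)*4)/(-500))*(Q - 25) = ((-2*(1 + 4)*4)/(-500))*(-17 - 25) = ((-2*5*4)*(-1/500))*(-42) = (-10*4*(-1/500))*(-42) = -40*(-1/500)*(-42) = (2/25)*(-42) = -84/25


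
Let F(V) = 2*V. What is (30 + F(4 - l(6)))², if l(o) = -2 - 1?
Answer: 1936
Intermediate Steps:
l(o) = -3
(30 + F(4 - l(6)))² = (30 + 2*(4 - 1*(-3)))² = (30 + 2*(4 + 3))² = (30 + 2*7)² = (30 + 14)² = 44² = 1936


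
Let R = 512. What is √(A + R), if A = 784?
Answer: 36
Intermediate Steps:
√(A + R) = √(784 + 512) = √1296 = 36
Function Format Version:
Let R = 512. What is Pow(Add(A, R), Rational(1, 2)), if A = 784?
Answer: 36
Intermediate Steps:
Pow(Add(A, R), Rational(1, 2)) = Pow(Add(784, 512), Rational(1, 2)) = Pow(1296, Rational(1, 2)) = 36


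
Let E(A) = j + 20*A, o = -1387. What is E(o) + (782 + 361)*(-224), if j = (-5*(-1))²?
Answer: -283747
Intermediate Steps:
j = 25 (j = 5² = 25)
E(A) = 25 + 20*A
E(o) + (782 + 361)*(-224) = (25 + 20*(-1387)) + (782 + 361)*(-224) = (25 - 27740) + 1143*(-224) = -27715 - 256032 = -283747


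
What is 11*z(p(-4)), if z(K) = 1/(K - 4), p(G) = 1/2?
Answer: -22/7 ≈ -3.1429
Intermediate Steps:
p(G) = ½
z(K) = 1/(-4 + K)
11*z(p(-4)) = 11/(-4 + ½) = 11/(-7/2) = 11*(-2/7) = -22/7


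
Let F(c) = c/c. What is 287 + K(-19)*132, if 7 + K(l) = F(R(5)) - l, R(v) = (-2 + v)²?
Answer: 2003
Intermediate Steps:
F(c) = 1
K(l) = -6 - l (K(l) = -7 + (1 - l) = -6 - l)
287 + K(-19)*132 = 287 + (-6 - 1*(-19))*132 = 287 + (-6 + 19)*132 = 287 + 13*132 = 287 + 1716 = 2003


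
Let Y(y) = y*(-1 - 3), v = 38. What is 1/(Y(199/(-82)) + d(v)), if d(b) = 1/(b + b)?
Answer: 3116/30289 ≈ 0.10288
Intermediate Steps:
d(b) = 1/(2*b)
Y(y) = -4*y (Y(y) = y*(-4) = -4*y)
1/(Y(199/(-82)) + d(v)) = 1/(-796/(-82) + (½)/38) = 1/(-796*(-1)/82 + (½)*(1/38)) = 1/(-4*(-199/82) + 1/76) = 1/(398/41 + 1/76) = 1/(30289/3116) = 3116/30289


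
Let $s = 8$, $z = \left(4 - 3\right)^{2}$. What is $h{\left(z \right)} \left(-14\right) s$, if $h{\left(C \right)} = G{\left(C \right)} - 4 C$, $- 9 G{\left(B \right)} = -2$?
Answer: $\frac{3808}{9} \approx 423.11$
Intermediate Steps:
$z = 1$ ($z = 1^{2} = 1$)
$G{\left(B \right)} = \frac{2}{9}$ ($G{\left(B \right)} = \left(- \frac{1}{9}\right) \left(-2\right) = \frac{2}{9}$)
$h{\left(C \right)} = \frac{2}{9} - 4 C$
$h{\left(z \right)} \left(-14\right) s = \left(\frac{2}{9} - 4\right) \left(-14\right) 8 = \left(- \frac{34}{9}\right) \left(-14\right) 8 = \frac{476}{9} \cdot 8 = \frac{3808}{9}$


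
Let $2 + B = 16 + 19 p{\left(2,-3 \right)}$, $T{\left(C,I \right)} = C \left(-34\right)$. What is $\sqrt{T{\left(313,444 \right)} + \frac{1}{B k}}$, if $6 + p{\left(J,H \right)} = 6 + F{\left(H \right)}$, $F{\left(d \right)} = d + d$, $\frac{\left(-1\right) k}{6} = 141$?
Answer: $\frac{i \sqrt{84629440706}}{2820} \approx 103.16 i$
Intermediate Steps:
$k = -846$ ($k = \left(-6\right) 141 = -846$)
$F{\left(d \right)} = 2 d$
$T{\left(C,I \right)} = - 34 C$
$p{\left(J,H \right)} = 2 H$ ($p{\left(J,H \right)} = -6 + \left(6 + 2 H\right) = 2 H$)
$B = -100$ ($B = -2 + \left(16 + 19 \cdot 2 \left(-3\right)\right) = -2 + \left(16 + 19 \left(-6\right)\right) = -2 + \left(16 - 114\right) = -2 - 98 = -100$)
$\sqrt{T{\left(313,444 \right)} + \frac{1}{B k}} = \sqrt{\left(-34\right) 313 + \frac{1}{\left(-100\right) \left(-846\right)}} = \sqrt{-10642 + \frac{1}{84600}} = \sqrt{- \frac{900313199}{84600}} = \frac{i \sqrt{84629440706}}{2820}$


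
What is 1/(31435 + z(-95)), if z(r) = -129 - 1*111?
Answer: 1/31195 ≈ 3.2056e-5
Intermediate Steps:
z(r) = -240 (z(r) = -129 - 111 = -240)
1/(31435 + z(-95)) = 1/(31435 - 240) = 1/31195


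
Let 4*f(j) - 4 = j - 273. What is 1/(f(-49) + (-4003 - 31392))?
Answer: -2/70949 ≈ -2.8189e-5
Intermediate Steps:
f(j) = -269/4 + j/4 (f(j) = 1 + (j - 273)/4 = 1 + (-273 + j)/4 = 1 + (-273/4 + j/4) = -269/4 + j/4)
1/(f(-49) + (-4003 - 31392)) = 1/((-269/4 + (¼)*(-49)) + (-4003 - 31392)) = 1/((-269/4 - 49/4) - 35395) = 1/(-159/2 - 35395) = 1/(-70949/2) = -2/70949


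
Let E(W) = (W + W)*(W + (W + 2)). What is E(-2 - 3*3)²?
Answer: 193600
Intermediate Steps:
E(W) = 2*W*(2 + 2*W) (E(W) = (2*W)*(W + (2 + W)) = (2*W)*(2 + 2*W) = 2*W*(2 + 2*W))
E(-2 - 3*3)² = (4*(-2 - 3*3)*(1 + (-2 - 3*3)))² = (4*(-2 - 9)*(1 + (-2 - 9)))² = (4*(-11)*(1 - 11))² = (4*(-11)*(-10))² = 440² = 193600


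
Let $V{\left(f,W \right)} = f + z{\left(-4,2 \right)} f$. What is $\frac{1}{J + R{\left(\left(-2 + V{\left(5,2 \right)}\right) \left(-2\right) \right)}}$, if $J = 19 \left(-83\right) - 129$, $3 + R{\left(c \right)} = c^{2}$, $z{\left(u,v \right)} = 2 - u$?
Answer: $\frac{1}{2647} \approx 0.00037779$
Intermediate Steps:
$V{\left(f,W \right)} = 7 f$ ($V{\left(f,W \right)} = f + \left(2 - -4\right) f = f + \left(2 + 4\right) f = f + 6 f = 7 f$)
$R{\left(c \right)} = -3 + c^{2}$
$J = -1706$ ($J = -1577 - 129 = -1706$)
$\frac{1}{J + R{\left(\left(-2 + V{\left(5,2 \right)}\right) \left(-2\right) \right)}} = \frac{1}{-1706 - \left(3 - \left(\left(-2 + 7 \cdot 5\right) \left(-2\right)\right)^{2}\right)} = \frac{1}{-1706 - \left(3 - \left(\left(-2 + 35\right) \left(-2\right)\right)^{2}\right)} = \frac{1}{-1706 - \left(3 - \left(33 \left(-2\right)\right)^{2}\right)} = \frac{1}{-1706 - \left(3 - \left(-66\right)^{2}\right)} = \frac{1}{-1706 + \left(-3 + 4356\right)} = \frac{1}{-1706 + 4353} = \frac{1}{2647}$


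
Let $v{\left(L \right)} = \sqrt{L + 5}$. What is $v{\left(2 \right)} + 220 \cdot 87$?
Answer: $19140 + \sqrt{7} \approx 19143.0$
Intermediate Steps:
$v{\left(L \right)} = \sqrt{5 + L}$
$v{\left(2 \right)} + 220 \cdot 87 = \sqrt{5 + 2} + 220 \cdot 87 = \sqrt{7} + 19140 = 19140 + \sqrt{7}$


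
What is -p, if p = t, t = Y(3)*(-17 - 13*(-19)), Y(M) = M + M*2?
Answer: -2070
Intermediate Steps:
Y(M) = 3*M (Y(M) = M + 2*M = 3*M)
t = 2070 (t = (3*3)*(-17 - 13*(-19)) = 9*(-17 + 247) = 9*230 = 2070)
p = 2070
-p = -1*2070 = -2070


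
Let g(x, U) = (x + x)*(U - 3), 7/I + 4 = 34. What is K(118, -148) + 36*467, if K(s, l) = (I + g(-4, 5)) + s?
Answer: 507427/30 ≈ 16914.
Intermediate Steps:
I = 7/30 (I = 7/(-4 + 34) = 7/30 ≈ 0.23333)
g(x, U) = 2*x*(-3 + U) (g(x, U) = (2*x)*(-3 + U) = 2*x*(-3 + U))
K(s, l) = -473/30 + s (K(s, l) = (7/30 + 2*(-4)*(-3 + 5)) + s = (7/30 + 2*(-4)*2) + s = (7/30 - 16) + s = -473/30 + s)
K(118, -148) + 36*467 = (-473/30 + 118) + 36*467 = 3067/30 + 16812 = 507427/30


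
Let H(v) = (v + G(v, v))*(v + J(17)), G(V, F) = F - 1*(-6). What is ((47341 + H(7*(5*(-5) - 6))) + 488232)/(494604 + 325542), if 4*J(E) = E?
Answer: 313315/410073 ≈ 0.76405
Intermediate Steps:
J(E) = E/4
G(V, F) = 6 + F (G(V, F) = F + 6 = 6 + F)
H(v) = (6 + 2*v)*(17/4 + v) (H(v) = (v + (6 + v))*(v + (¼)*17) = (6 + 2*v)*(v + 17/4) = (6 + 2*v)*(17/4 + v))
((47341 + H(7*(5*(-5) - 6))) + 488232)/(494604 + 325542) = ((47341 + (51/2 + 2*(7*(5*(-5) - 6))² + 29*(7*(5*(-5) - 6))/2)) + 488232)/(494604 + 325542) = ((47341 + (51/2 + 2*(7*(-25 - 6))² + 29*(7*(-25 - 6))/2)) + 488232)/820146 = ((47341 + (51/2 + 2*(7*(-31))² + 29*(7*(-31))/2)) + 488232)*(1/820146) = ((47341 + (51/2 + 2*(-217)² + (29/2)*(-217))) + 488232)*(1/820146) = ((47341 + (51/2 + 2*47089 - 6293/2)) + 488232)*(1/820146) = ((47341 + (51/2 + 94178 - 6293/2)) + 488232)*(1/820146) = ((47341 + 91057) + 488232)*(1/820146) = (138398 + 488232)*(1/820146) = 626630*(1/820146) = 313315/410073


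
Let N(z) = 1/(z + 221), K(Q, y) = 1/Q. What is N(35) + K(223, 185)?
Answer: 479/57088 ≈ 0.0083906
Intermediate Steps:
N(z) = 1/(221 + z)
N(35) + K(223, 185) = 1/(221 + 35) + 1/223 = 1/256 + 1/223 = 479/57088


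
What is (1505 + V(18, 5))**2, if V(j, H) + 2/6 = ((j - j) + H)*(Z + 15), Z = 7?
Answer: 23464336/9 ≈ 2.6071e+6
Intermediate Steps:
V(j, H) = -1/3 + 22*H (V(j, H) = -1/3 + ((j - j) + H)*(7 + 15) = -1/3 + (0 + H)*22 = -1/3 + H*22 = -1/3 + 22*H)
(1505 + V(18, 5))**2 = (1505 + (-1/3 + 22*5))**2 = (1505 + (-1/3 + 110))**2 = (1505 + 329/3)**2 = (4844/3)**2 = 23464336/9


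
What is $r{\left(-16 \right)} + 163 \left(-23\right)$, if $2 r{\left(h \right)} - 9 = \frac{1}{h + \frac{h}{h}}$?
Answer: $- \frac{56168}{15} \approx -3744.5$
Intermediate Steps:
$r{\left(h \right)} = \frac{9}{2} + \frac{1}{2 \left(1 + h\right)}$ ($r{\left(h \right)} = \frac{9}{2} + \frac{1}{2 \left(h + \frac{h}{h}\right)} = \frac{9}{2} + \frac{1}{2 \left(h + 1\right)} = \frac{9}{2} + \frac{1}{2 \left(1 + h\right)}$)
$r{\left(-16 \right)} + 163 \left(-23\right) = \frac{10 + 9 \left(-16\right)}{2 \left(1 - 16\right)} + 163 \left(-23\right) = \frac{10 - 144}{2 \left(-15\right)} - 3749 = \frac{1}{2} \left(- \frac{1}{15}\right) \left(-134\right) - 3749 = \frac{67}{15} - 3749 = - \frac{56168}{15}$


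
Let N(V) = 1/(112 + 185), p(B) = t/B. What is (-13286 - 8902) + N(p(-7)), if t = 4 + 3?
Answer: -6589835/297 ≈ -22188.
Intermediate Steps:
t = 7
p(B) = 7/B
N(V) = 1/297
(-13286 - 8902) + N(p(-7)) = (-13286 - 8902) + 1/297 = -22188 + 1/297 = -6589835/297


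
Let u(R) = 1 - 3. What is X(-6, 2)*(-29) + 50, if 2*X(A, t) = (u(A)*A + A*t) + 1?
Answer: 71/2 ≈ 35.500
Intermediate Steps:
u(R) = -2
X(A, t) = 1/2 - A + A*t/2 (X(A, t) = ((-2*A + A*t) + 1)/2 = (1 - 2*A + A*t)/2 = 1/2 - A + A*t/2)
X(-6, 2)*(-29) + 50 = (1/2 - 1*(-6) + (1/2)*(-6)*2)*(-29) + 50 = (1/2 + 6 - 6)*(-29) + 50 = (1/2)*(-29) + 50 = -29/2 + 50 = 71/2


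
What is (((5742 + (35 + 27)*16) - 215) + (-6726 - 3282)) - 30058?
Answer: -33547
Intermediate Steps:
(((5742 + (35 + 27)*16) - 215) + (-6726 - 3282)) - 30058 = (((5742 + 62*16) - 215) - 10008) - 30058 = (((5742 + 992) - 215) - 10008) - 30058 = ((6734 - 215) - 10008) - 30058 = (6519 - 10008) - 30058 = -3489 - 30058 = -33547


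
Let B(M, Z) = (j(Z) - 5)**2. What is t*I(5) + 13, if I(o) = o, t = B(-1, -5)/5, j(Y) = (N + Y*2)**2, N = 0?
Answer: 9038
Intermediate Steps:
j(Y) = 4*Y**2 (j(Y) = (0 + Y*2)**2 = (0 + 2*Y)**2 = (2*Y)**2 = 4*Y**2)
B(M, Z) = (-5 + 4*Z**2)**2 (B(M, Z) = (4*Z**2 - 5)**2 = (-5 + 4*Z**2)**2)
t = 1805 (t = (-5 + 4*(-5)**2)**2/5 = (-5 + 4*25)**2*(1/5) = (-5 + 100)**2*(1/5) = 95**2*(1/5) = 9025*(1/5) = 1805)
t*I(5) + 13 = 1805*5 + 13 = 9025 + 13 = 9038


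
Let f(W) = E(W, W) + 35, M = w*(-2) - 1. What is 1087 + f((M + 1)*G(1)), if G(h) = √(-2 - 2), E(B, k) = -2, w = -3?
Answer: 1120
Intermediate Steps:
G(h) = 2*I (G(h) = √(-4) = 2*I)
M = 5 (M = -3*(-2) - 1 = 6 - 1 = 5)
f(W) = 33 (f(W) = -2 + 35 = 33)
1087 + f((M + 1)*G(1)) = 1087 + 33 = 1120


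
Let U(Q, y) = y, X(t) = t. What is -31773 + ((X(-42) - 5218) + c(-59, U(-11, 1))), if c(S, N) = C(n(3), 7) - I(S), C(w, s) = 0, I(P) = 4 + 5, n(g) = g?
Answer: -37042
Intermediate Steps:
I(P) = 9
c(S, N) = -9 (c(S, N) = 0 - 1*9 = 0 - 9 = -9)
-31773 + ((X(-42) - 5218) + c(-59, U(-11, 1))) = -31773 + ((-42 - 5218) - 9) = -31773 + (-5260 - 9) = -31773 - 5269 = -37042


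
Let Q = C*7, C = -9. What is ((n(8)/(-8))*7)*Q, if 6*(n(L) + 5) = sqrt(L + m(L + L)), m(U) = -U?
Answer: -2205/8 + 147*I*sqrt(2)/8 ≈ -275.63 + 25.986*I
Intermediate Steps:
n(L) = -5 + sqrt(-L)/6 (n(L) = -5 + sqrt(L - (L + L))/6 = -5 + sqrt(L - 2*L)/6 = -5 + sqrt(-L)/6)
Q = -63 (Q = -9*7 = -63)
((n(8)/(-8))*7)*Q = (((-5 + sqrt(-1*8)/6)/(-8))*7)*(-63) = (((-5 + sqrt(-8)/6)*(-1/8))*7)*(-63) = (((-5 + (2*I*sqrt(2))/6)*(-1/8))*7)*(-63) = (((-5 + I*sqrt(2)/3)*(-1/8))*7)*(-63) = ((5/8 - I*sqrt(2)/24)*7)*(-63) = (35/8 - 7*I*sqrt(2)/24)*(-63) = -2205/8 + 147*I*sqrt(2)/8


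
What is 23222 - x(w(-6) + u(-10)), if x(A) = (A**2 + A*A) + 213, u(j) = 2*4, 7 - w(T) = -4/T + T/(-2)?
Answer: 204769/9 ≈ 22752.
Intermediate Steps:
w(T) = 7 + T/2 + 4/T (w(T) = 7 - (-4/T + T/(-2)) = 7 - (-4/T + T*(-1/2)) = 7 - (-4/T - T/2) = 7 + (T/2 + 4/T) = 7 + T/2 + 4/T)
u(j) = 8
x(A) = 213 + 2*A**2 (x(A) = (A**2 + A**2) + 213 = 2*A**2 + 213 = 213 + 2*A**2)
23222 - x(w(-6) + u(-10)) = 23222 - (213 + 2*((7 + (1/2)*(-6) + 4/(-6)) + 8)**2) = 23222 - (213 + 2*((7 - 3 + 4*(-1/6)) + 8)**2) = 23222 - (213 + 2*((7 - 3 - 2/3) + 8)**2) = 23222 - (213 + 2*(10/3 + 8)**2) = 23222 - (213 + 2*(34/3)**2) = 23222 - (213 + 2*(1156/9)) = 23222 - (213 + 2312/9) = 23222 - 1*4229/9 = 23222 - 4229/9 = 204769/9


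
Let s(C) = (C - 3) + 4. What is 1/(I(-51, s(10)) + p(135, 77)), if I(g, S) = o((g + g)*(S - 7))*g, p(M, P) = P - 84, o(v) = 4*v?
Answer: 1/83225 ≈ 1.2016e-5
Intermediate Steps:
p(M, P) = -84 + P
s(C) = 1 + C (s(C) = (-3 + C) + 4 = 1 + C)
I(g, S) = 8*g**2*(-7 + S) (I(g, S) = (4*((g + g)*(S - 7)))*g = (4*((2*g)*(-7 + S)))*g = (4*(2*g*(-7 + S)))*g = (8*g*(-7 + S))*g = 8*g**2*(-7 + S))
1/(I(-51, s(10)) + p(135, 77)) = 1/(8*(-51)**2*(-7 + (1 + 10)) + (-84 + 77)) = 1/(8*2601*(-7 + 11) - 7) = 1/(8*2601*4 - 7) = 1/(83232 - 7) = 1/83225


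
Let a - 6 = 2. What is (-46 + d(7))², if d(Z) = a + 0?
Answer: 1444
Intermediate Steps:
a = 8 (a = 6 + 2 = 8)
d(Z) = 8 (d(Z) = 8 + 0 = 8)
(-46 + d(7))² = (-46 + 8)² = (-38)² = 1444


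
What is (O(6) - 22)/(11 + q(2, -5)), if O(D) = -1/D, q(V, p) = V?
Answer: -133/78 ≈ -1.7051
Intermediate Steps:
(O(6) - 22)/(11 + q(2, -5)) = (-1/6 - 22)/(11 + 2) = (-1*⅙ - 22)/13 = (-⅙ - 22)/13 = (1/13)*(-133/6) = -133/78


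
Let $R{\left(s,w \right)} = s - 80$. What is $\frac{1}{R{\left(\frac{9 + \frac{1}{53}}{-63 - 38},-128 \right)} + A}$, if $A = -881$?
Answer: $- \frac{5353}{5144711} \approx -0.0010405$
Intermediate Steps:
$R{\left(s,w \right)} = -80 + s$
$\frac{1}{R{\left(\frac{9 + \frac{1}{53}}{-63 - 38},-128 \right)} + A} = \frac{1}{\left(-80 + \frac{9 + \frac{1}{53}}{-63 - 38}\right) - 881} = \frac{1}{\left(-80 + \frac{9 + \frac{1}{53}}{-101}\right) - 881} = \frac{1}{\left(-80 + \frac{478}{53} \left(- \frac{1}{101}\right)\right) - 881} = \frac{1}{\left(-80 - \frac{478}{5353}\right) - 881} = \frac{1}{- \frac{428718}{5353} - 881} = \frac{1}{- \frac{5144711}{5353}} = - \frac{5353}{5144711}$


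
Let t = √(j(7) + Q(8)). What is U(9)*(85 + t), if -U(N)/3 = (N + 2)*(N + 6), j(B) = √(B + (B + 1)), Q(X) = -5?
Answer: -42075 - 495*I*√(5 - √15) ≈ -42075.0 - 525.5*I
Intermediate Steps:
j(B) = √(1 + 2*B) (j(B) = √(B + (1 + B)) = √(1 + 2*B))
U(N) = -3*(2 + N)*(6 + N) (U(N) = -3*(N + 2)*(N + 6) = -3*(2 + N)*(6 + N))
t = √(-5 + √15) (t = √(√(1 + 2*7) - 5) = √(√(1 + 14) - 5) = √(√15 - 5) = √(-5 + √15) ≈ 1.0616*I)
U(9)*(85 + t) = (-36 - 24*9 - 3*9²)*(85 + √(-5 + √15)) = (-36 - 216 - 3*81)*(85 + √(-5 + √15)) = (-36 - 216 - 243)*(85 + √(-5 + √15)) = -495*(85 + √(-5 + √15)) = -42075 - 495*√(-5 + √15)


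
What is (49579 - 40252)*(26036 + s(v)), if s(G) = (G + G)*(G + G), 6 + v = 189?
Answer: 1492245384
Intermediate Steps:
v = 183 (v = -6 + 189 = 183)
s(G) = 4*G**2 (s(G) = (2*G)*(2*G) = 4*G**2)
(49579 - 40252)*(26036 + s(v)) = (49579 - 40252)*(26036 + 4*183**2) = 9327*(26036 + 4*33489) = 9327*(26036 + 133956) = 9327*159992 = 1492245384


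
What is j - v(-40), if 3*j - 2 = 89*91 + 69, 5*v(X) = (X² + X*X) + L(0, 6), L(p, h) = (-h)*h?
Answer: 31358/15 ≈ 2090.5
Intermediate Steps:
L(p, h) = -h²
v(X) = -36/5 + 2*X²/5 (v(X) = ((X² + X*X) - 1*6²)/5 = ((X² + X²) - 1*36)/5 = (2*X² - 36)/5 = (-36 + 2*X²)/5 = -36/5 + 2*X²/5)
j = 8170/3 (j = ⅔ + (89*91 + 69)/3 = ⅔ + (8099 + 69)/3 = ⅔ + (⅓)*8168 = ⅔ + 8168/3 = 8170/3 ≈ 2723.3)
j - v(-40) = 8170/3 - (-36/5 + (⅖)*(-40)²) = 8170/3 - (-36/5 + (⅖)*1600) = 8170/3 - (-36/5 + 640) = 8170/3 - 1*3164/5 = 8170/3 - 3164/5 = 31358/15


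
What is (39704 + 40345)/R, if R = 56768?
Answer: 80049/56768 ≈ 1.4101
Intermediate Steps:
(39704 + 40345)/R = (39704 + 40345)/56768 = 80049*(1/56768) = 80049/56768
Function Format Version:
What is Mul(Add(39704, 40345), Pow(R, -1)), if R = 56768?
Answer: Rational(80049, 56768) ≈ 1.4101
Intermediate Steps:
Mul(Add(39704, 40345), Pow(R, -1)) = Mul(Add(39704, 40345), Pow(56768, -1)) = Mul(80049, Rational(1, 56768)) = Rational(80049, 56768)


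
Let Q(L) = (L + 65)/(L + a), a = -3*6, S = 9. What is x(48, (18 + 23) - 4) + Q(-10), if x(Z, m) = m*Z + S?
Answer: 49925/28 ≈ 1783.0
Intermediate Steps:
a = -18
Q(L) = (65 + L)/(-18 + L) (Q(L) = (L + 65)/(L - 18) = (65 + L)/(-18 + L))
x(Z, m) = 9 + Z*m (x(Z, m) = m*Z + 9 = Z*m + 9 = 9 + Z*m)
x(48, (18 + 23) - 4) + Q(-10) = (9 + 48*((18 + 23) - 4)) + (65 - 10)/(-18 - 10) = (9 + 48*(41 - 4)) + 55/(-28) = (9 + 48*37) - 1/28*55 = (9 + 1776) - 55/28 = 1785 - 55/28 = 49925/28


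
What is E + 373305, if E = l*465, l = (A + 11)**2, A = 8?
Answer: 541170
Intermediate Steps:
l = 361 (l = (8 + 11)**2 = 19**2 = 361)
E = 167865 (E = 361*465 = 167865)
E + 373305 = 167865 + 373305 = 541170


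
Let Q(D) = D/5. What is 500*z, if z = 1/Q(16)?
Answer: 625/4 ≈ 156.25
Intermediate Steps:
Q(D) = D/5 (Q(D) = D*(⅕) = D/5)
z = 5/16 (z = 1/((⅕)*16) = 1/(16/5) = 5/16 ≈ 0.31250)
500*z = 500*(5/16) = 625/4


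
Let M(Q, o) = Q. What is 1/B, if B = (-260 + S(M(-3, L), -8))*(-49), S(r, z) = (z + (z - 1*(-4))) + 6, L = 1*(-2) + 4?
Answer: 1/13034 ≈ 7.6722e-5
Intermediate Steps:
L = 2 (L = -2 + 4 = 2)
S(r, z) = 10 + 2*z (S(r, z) = (z + (z + 4)) + 6 = (z + (4 + z)) + 6 = (4 + 2*z) + 6 = 10 + 2*z)
B = 13034 (B = (-260 + (10 + 2*(-8)))*(-49) = (-260 + (10 - 16))*(-49) = (-260 - 6)*(-49) = -266*(-49) = 13034)
1/B = 1/13034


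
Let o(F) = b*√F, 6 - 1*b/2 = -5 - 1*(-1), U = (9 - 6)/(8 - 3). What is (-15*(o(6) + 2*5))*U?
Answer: -90 - 180*√6 ≈ -530.91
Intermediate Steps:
U = ⅗ (U = 3/5 = 3*(⅕) = ⅗ ≈ 0.60000)
b = 20 (b = 12 - 2*(-5 - 1*(-1)) = 12 - 2*(-5 + 1) = 12 - 2*(-4) = 12 + 8 = 20)
o(F) = 20*√F
(-15*(o(6) + 2*5))*U = -15*(20*√6 + 2*5)*(⅗) = -15*(20*√6 + 10)*(⅗) = -15*(10 + 20*√6)*(⅗) = (-150 - 300*√6)*(⅗) = -90 - 180*√6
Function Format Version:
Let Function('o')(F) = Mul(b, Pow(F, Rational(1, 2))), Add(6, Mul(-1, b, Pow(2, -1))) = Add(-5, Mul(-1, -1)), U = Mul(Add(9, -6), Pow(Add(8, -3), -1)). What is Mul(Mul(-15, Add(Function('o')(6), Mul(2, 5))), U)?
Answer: Add(-90, Mul(-180, Pow(6, Rational(1, 2)))) ≈ -530.91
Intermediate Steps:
U = Rational(3, 5) (U = Mul(3, Pow(5, -1)) = Mul(3, Rational(1, 5)) = Rational(3, 5) ≈ 0.60000)
b = 20 (b = Add(12, Mul(-2, Add(-5, Mul(-1, -1)))) = Add(12, Mul(-2, Add(-5, 1))) = Add(12, Mul(-2, -4)) = Add(12, 8) = 20)
Function('o')(F) = Mul(20, Pow(F, Rational(1, 2)))
Mul(Mul(-15, Add(Function('o')(6), Mul(2, 5))), U) = Mul(Mul(-15, Add(Mul(20, Pow(6, Rational(1, 2))), Mul(2, 5))), Rational(3, 5)) = Mul(Mul(-15, Add(Mul(20, Pow(6, Rational(1, 2))), 10)), Rational(3, 5)) = Mul(Mul(-15, Add(10, Mul(20, Pow(6, Rational(1, 2))))), Rational(3, 5)) = Mul(Add(-150, Mul(-300, Pow(6, Rational(1, 2)))), Rational(3, 5)) = Add(-90, Mul(-180, Pow(6, Rational(1, 2))))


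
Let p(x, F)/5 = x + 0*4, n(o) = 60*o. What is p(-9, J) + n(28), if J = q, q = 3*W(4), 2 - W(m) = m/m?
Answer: 1635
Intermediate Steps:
W(m) = 1 (W(m) = 2 - m/m = 2 - 1*1 = 2 - 1 = 1)
q = 3 (q = 3*1 = 3)
J = 3
p(x, F) = 5*x (p(x, F) = 5*(x + 0*4) = 5*(x + 0) = 5*x)
p(-9, J) + n(28) = 5*(-9) + 60*28 = -45 + 1680 = 1635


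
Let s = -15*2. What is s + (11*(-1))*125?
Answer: -1405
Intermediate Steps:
s = -30
s + (11*(-1))*125 = -30 + (11*(-1))*125 = -30 - 11*125 = -30 - 1375 = -1405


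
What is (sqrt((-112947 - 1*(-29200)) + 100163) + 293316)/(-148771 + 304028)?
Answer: 293316/155257 + 12*sqrt(114)/155257 ≈ 1.8901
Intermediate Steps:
(sqrt((-112947 - 1*(-29200)) + 100163) + 293316)/(-148771 + 304028) = (sqrt((-112947 + 29200) + 100163) + 293316)/155257 = (sqrt(-83747 + 100163) + 293316)*(1/155257) = (sqrt(16416) + 293316)*(1/155257) = (12*sqrt(114) + 293316)*(1/155257) = (293316 + 12*sqrt(114))*(1/155257) = 293316/155257 + 12*sqrt(114)/155257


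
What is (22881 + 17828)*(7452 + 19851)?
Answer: 1111477827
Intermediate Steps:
(22881 + 17828)*(7452 + 19851) = 40709*27303 = 1111477827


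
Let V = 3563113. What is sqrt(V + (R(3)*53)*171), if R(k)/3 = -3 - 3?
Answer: 11*sqrt(28099) ≈ 1843.9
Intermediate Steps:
R(k) = -18 (R(k) = 3*(-3 - 3) = 3*(-6) = -18)
sqrt(V + (R(3)*53)*171) = sqrt(3563113 - 18*53*171) = sqrt(3563113 - 954*171) = sqrt(3563113 - 163134) = sqrt(3399979) = 11*sqrt(28099)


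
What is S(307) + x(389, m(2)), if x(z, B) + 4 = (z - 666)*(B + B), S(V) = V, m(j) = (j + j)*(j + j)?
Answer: -8561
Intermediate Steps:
m(j) = 4*j**2 (m(j) = (2*j)*(2*j) = 4*j**2)
x(z, B) = -4 + 2*B*(-666 + z) (x(z, B) = -4 + (z - 666)*(B + B) = -4 + (-666 + z)*(2*B) = -4 + 2*B*(-666 + z))
S(307) + x(389, m(2)) = 307 + (-4 - 5328*2**2 + 2*(4*2**2)*389) = 307 + (-4 - 5328*4 + 2*(4*4)*389) = 307 + (-4 - 1332*16 + 2*16*389) = 307 + (-4 - 21312 + 12448) = 307 - 8868 = -8561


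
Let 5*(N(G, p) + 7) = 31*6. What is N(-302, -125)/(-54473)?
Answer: -151/272365 ≈ -0.00055440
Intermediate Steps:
N(G, p) = 151/5 (N(G, p) = -7 + (31*6)/5 = -7 + (⅕)*186 = -7 + 186/5 = 151/5)
N(-302, -125)/(-54473) = (151/5)/(-54473) = (151/5)*(-1/54473) = -151/272365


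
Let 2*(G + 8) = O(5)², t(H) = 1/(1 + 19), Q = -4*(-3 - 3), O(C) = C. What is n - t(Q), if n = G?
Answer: 89/20 ≈ 4.4500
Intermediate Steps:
Q = 24 (Q = -4*(-6) = 24)
t(H) = 1/20
G = 9/2 (G = -8 + (½)*5² = -8 + (½)*25 = -8 + 25/2 = 9/2 ≈ 4.5000)
n = 9/2 ≈ 4.5000
n - t(Q) = 9/2 - 1*1/20 = 9/2 - 1/20 = 89/20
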